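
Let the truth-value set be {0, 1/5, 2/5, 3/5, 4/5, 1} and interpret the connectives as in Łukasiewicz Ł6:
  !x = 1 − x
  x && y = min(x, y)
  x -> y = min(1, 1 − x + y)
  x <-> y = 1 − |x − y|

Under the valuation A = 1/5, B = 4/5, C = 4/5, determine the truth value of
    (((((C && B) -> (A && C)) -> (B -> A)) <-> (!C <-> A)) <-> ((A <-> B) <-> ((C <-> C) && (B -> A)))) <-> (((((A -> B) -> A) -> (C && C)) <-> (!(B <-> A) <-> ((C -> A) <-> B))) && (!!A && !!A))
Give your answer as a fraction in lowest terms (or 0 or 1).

1/5

C && B = 4/5 && 4/5 = 4/5
A && C = 1/5 && 4/5 = 1/5
(C && B) -> (A && C) = 4/5 -> 1/5 = 2/5
B -> A = 4/5 -> 1/5 = 2/5
((C && B) -> (A && C)) -> (B -> A) = 2/5 -> 2/5 = 1
!C = !4/5 = 1/5
!C <-> A = 1/5 <-> 1/5 = 1
(((C && B) -> (A && C)) -> (B -> A)) <-> (!C <-> A) = 1 <-> 1 = 1
A <-> B = 1/5 <-> 4/5 = 2/5
C <-> C = 4/5 <-> 4/5 = 1
B -> A = 4/5 -> 1/5 = 2/5
(C <-> C) && (B -> A) = 1 && 2/5 = 2/5
(A <-> B) <-> ((C <-> C) && (B -> A)) = 2/5 <-> 2/5 = 1
((((C && B) -> (A && C)) -> (B -> A)) <-> (!C <-> A)) <-> ((A <-> B) <-> ((C <-> C) && (B -> A))) = 1 <-> 1 = 1
A -> B = 1/5 -> 4/5 = 1
(A -> B) -> A = 1 -> 1/5 = 1/5
C && C = 4/5 && 4/5 = 4/5
((A -> B) -> A) -> (C && C) = 1/5 -> 4/5 = 1
B <-> A = 4/5 <-> 1/5 = 2/5
!(B <-> A) = !2/5 = 3/5
C -> A = 4/5 -> 1/5 = 2/5
(C -> A) <-> B = 2/5 <-> 4/5 = 3/5
!(B <-> A) <-> ((C -> A) <-> B) = 3/5 <-> 3/5 = 1
(((A -> B) -> A) -> (C && C)) <-> (!(B <-> A) <-> ((C -> A) <-> B)) = 1 <-> 1 = 1
!A = !1/5 = 4/5
!!A = !4/5 = 1/5
!A = !1/5 = 4/5
!!A = !4/5 = 1/5
!!A && !!A = 1/5 && 1/5 = 1/5
((((A -> B) -> A) -> (C && C)) <-> (!(B <-> A) <-> ((C -> A) <-> B))) && (!!A && !!A) = 1 && 1/5 = 1/5
(((((C && B) -> (A && C)) -> (B -> A)) <-> (!C <-> A)) <-> ((A <-> B) <-> ((C <-> C) && (B -> A)))) <-> (((((A -> B) -> A) -> (C && C)) <-> (!(B <-> A) <-> ((C -> A) <-> B))) && (!!A && !!A)) = 1 <-> 1/5 = 1/5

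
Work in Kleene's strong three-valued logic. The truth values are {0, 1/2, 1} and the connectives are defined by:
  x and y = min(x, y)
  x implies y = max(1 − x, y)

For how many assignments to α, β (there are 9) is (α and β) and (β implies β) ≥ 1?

α = 0, β = 0 ↦ 0  <
α = 0, β = 1/2 ↦ 0  <
α = 0, β = 1 ↦ 0  <
α = 1/2, β = 0 ↦ 0  <
α = 1/2, β = 1/2 ↦ 1/2  <
α = 1/2, β = 1 ↦ 1/2  <
α = 1, β = 0 ↦ 0  <
α = 1, β = 1/2 ↦ 1/2  <
α = 1, β = 1 ↦ 1  ≥
So 1 of the 9 assignments meets the threshold.

1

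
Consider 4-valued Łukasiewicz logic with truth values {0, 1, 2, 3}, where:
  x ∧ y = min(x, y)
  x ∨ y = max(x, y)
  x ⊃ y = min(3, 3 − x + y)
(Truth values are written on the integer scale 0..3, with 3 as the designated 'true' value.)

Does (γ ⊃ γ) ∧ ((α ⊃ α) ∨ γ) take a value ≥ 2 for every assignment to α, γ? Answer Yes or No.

α = 0, γ = 0 ↦ 3
α = 0, γ = 1 ↦ 3
α = 0, γ = 2 ↦ 3
α = 0, γ = 3 ↦ 3
α = 1, γ = 0 ↦ 3
α = 1, γ = 1 ↦ 3
α = 1, γ = 2 ↦ 3
α = 1, γ = 3 ↦ 3
α = 2, γ = 0 ↦ 3
α = 2, γ = 1 ↦ 3
α = 2, γ = 2 ↦ 3
α = 2, γ = 3 ↦ 3
α = 3, γ = 0 ↦ 3
α = 3, γ = 1 ↦ 3
α = 3, γ = 2 ↦ 3
α = 3, γ = 3 ↦ 3
Every assignment gives a value ≥ 2.

Yes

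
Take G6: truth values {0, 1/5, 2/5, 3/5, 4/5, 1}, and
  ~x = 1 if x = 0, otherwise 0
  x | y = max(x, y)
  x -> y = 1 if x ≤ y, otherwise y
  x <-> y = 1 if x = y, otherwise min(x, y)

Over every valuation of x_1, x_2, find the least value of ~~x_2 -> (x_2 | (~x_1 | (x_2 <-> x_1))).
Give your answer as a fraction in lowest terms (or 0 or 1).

Take x_1 = 2/5, x_2 = 1/5:
~x_2 = ~1/5 = 0
~~x_2 = ~0 = 1
~x_1 = ~2/5 = 0
x_2 <-> x_1 = 1/5 <-> 2/5 = 1/5
~x_1 | (x_2 <-> x_1) = 0 | 1/5 = 1/5
x_2 | (~x_1 | (x_2 <-> x_1)) = 1/5 | 1/5 = 1/5
~~x_2 -> (x_2 | (~x_1 | (x_2 <-> x_1))) = 1 -> 1/5 = 1/5
No assignment yields a value below 1/5, so this is the minimum.

1/5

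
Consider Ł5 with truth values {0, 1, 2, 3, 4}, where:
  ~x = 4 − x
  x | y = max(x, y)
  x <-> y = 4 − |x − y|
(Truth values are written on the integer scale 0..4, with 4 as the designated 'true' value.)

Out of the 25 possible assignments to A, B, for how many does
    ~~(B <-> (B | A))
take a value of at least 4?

value 4: 15 assignments (counts)
value 3: 4 assignments
value 2: 3 assignments
value 1: 2 assignments
value 0: 1 assignment
So 15 of the 25 assignments meet the threshold.

15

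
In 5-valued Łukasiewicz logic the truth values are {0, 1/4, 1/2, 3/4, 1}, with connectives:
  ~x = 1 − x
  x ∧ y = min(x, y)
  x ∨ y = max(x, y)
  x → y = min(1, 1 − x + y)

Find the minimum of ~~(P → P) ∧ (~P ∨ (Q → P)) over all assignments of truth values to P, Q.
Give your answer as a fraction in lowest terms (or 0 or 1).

Take P = 1/2, Q = 1:
P → P = 1/2 → 1/2 = 1
~(P → P) = ~1 = 0
~~(P → P) = ~0 = 1
~P = ~1/2 = 1/2
Q → P = 1 → 1/2 = 1/2
~P ∨ (Q → P) = 1/2 ∨ 1/2 = 1/2
~~(P → P) ∧ (~P ∨ (Q → P)) = 1 ∧ 1/2 = 1/2
No assignment yields a value below 1/2, so this is the minimum.

1/2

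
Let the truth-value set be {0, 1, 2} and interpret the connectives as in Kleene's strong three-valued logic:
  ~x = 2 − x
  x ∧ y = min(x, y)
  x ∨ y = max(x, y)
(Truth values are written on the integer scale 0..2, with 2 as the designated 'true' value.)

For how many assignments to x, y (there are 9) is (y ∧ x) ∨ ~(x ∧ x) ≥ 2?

4

x = 0, y = 0 ↦ 2  ≥
x = 0, y = 1 ↦ 2  ≥
x = 0, y = 2 ↦ 2  ≥
x = 1, y = 0 ↦ 1  <
x = 1, y = 1 ↦ 1  <
x = 1, y = 2 ↦ 1  <
x = 2, y = 0 ↦ 0  <
x = 2, y = 1 ↦ 1  <
x = 2, y = 2 ↦ 2  ≥
So 4 of the 9 assignments meet the threshold.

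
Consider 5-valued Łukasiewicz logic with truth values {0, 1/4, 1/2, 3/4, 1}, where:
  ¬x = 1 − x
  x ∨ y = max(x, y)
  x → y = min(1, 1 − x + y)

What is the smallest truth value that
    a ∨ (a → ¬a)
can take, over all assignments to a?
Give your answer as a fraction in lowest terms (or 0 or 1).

3/4

Take a = 3/4:
¬a = ¬3/4 = 1/4
a → ¬a = 3/4 → 1/4 = 1/2
a ∨ (a → ¬a) = 3/4 ∨ 1/2 = 3/4
No assignment yields a value below 3/4, so this is the minimum.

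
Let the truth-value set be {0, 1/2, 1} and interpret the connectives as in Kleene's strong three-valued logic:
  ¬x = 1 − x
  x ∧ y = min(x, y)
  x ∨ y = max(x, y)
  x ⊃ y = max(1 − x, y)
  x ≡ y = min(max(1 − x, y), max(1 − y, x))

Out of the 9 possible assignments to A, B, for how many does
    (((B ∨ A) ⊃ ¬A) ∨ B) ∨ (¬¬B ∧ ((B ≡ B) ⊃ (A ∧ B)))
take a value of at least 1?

A = 0, B = 0 ↦ 1  ≥
A = 0, B = 1/2 ↦ 1  ≥
A = 0, B = 1 ↦ 1  ≥
A = 1/2, B = 0 ↦ 1/2  <
A = 1/2, B = 1/2 ↦ 1/2  <
A = 1/2, B = 1 ↦ 1  ≥
A = 1, B = 0 ↦ 0  <
A = 1, B = 1/2 ↦ 1/2  <
A = 1, B = 1 ↦ 1  ≥
So 5 of the 9 assignments meet the threshold.

5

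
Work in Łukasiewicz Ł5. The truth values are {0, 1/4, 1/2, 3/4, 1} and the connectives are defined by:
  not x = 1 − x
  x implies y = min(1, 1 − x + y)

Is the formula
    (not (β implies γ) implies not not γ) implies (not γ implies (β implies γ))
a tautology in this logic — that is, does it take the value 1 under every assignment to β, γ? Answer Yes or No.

Yes

At β = 1/4, γ = 1/2, for instance:
β implies γ = 1/4 implies 1/2 = 1
not (β implies γ) = not 1 = 0
not γ = not 1/2 = 1/2
not not γ = not 1/2 = 1/2
not (β implies γ) implies not not γ = 0 implies 1/2 = 1
not γ implies (β implies γ) = 1/2 implies 1 = 1
(not (β implies γ) implies not not γ) implies (not γ implies (β implies γ)) = 1 implies 1 = 1
and checking the remaining 24 assignments likewise gives ≥ 1 in every case.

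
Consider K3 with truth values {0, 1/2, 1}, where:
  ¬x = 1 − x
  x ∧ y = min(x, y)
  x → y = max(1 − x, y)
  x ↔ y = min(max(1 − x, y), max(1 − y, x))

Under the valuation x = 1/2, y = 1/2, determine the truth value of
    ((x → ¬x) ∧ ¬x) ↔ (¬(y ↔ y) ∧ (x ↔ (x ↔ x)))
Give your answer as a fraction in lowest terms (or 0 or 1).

1/2

¬x = ¬1/2 = 1/2
x → ¬x = 1/2 → 1/2 = 1/2
¬x = ¬1/2 = 1/2
(x → ¬x) ∧ ¬x = 1/2 ∧ 1/2 = 1/2
y ↔ y = 1/2 ↔ 1/2 = 1/2
¬(y ↔ y) = ¬1/2 = 1/2
x ↔ x = 1/2 ↔ 1/2 = 1/2
x ↔ (x ↔ x) = 1/2 ↔ 1/2 = 1/2
¬(y ↔ y) ∧ (x ↔ (x ↔ x)) = 1/2 ∧ 1/2 = 1/2
((x → ¬x) ∧ ¬x) ↔ (¬(y ↔ y) ∧ (x ↔ (x ↔ x))) = 1/2 ↔ 1/2 = 1/2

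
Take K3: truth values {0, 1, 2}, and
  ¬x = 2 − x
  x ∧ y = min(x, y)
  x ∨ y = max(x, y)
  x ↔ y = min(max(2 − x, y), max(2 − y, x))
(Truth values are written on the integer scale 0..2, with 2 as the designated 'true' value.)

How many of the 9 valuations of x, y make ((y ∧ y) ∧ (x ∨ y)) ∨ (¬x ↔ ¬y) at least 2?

4

x = 0, y = 0 ↦ 2  ≥
x = 0, y = 1 ↦ 1  <
x = 0, y = 2 ↦ 2  ≥
x = 1, y = 0 ↦ 1  <
x = 1, y = 1 ↦ 1  <
x = 1, y = 2 ↦ 2  ≥
x = 2, y = 0 ↦ 0  <
x = 2, y = 1 ↦ 1  <
x = 2, y = 2 ↦ 2  ≥
So 4 of the 9 assignments meet the threshold.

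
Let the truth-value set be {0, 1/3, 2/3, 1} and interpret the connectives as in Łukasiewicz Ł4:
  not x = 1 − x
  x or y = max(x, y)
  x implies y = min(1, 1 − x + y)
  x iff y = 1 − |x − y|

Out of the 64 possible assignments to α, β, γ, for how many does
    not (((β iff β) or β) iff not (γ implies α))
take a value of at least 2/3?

value 1: 40 assignments (counts)
value 2/3: 12 assignments (counts)
value 1/3: 8 assignments
value 0: 4 assignments
So 52 of the 64 assignments meet the threshold.

52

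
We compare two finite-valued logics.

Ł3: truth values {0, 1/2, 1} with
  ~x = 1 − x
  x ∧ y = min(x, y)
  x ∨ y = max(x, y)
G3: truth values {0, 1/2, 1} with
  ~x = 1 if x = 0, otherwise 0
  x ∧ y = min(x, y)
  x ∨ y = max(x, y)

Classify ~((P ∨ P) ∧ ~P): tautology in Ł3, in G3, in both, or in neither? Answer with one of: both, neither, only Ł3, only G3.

In Ł3: at P = 1/2 the value is 1/2 — not a tautology.
In G3: every assignment gives 1 — tautology.

only G3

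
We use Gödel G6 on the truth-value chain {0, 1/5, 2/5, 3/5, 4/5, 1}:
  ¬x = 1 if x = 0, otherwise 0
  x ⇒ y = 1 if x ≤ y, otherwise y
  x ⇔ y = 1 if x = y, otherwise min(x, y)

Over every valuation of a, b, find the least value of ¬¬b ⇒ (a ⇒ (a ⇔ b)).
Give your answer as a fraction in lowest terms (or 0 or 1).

1/5

Take a = 2/5, b = 1/5:
¬b = ¬1/5 = 0
¬¬b = ¬0 = 1
a ⇔ b = 2/5 ⇔ 1/5 = 1/5
a ⇒ (a ⇔ b) = 2/5 ⇒ 1/5 = 1/5
¬¬b ⇒ (a ⇒ (a ⇔ b)) = 1 ⇒ 1/5 = 1/5
No assignment yields a value below 1/5, so this is the minimum.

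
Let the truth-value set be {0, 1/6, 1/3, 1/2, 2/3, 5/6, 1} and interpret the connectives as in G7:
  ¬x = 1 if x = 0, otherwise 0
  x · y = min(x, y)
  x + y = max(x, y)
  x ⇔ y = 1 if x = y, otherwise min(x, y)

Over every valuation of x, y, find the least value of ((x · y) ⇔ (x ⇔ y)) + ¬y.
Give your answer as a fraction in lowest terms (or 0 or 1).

1/6

Take x = 1/6, y = 1/6:
x · y = 1/6 · 1/6 = 1/6
x ⇔ y = 1/6 ⇔ 1/6 = 1
(x · y) ⇔ (x ⇔ y) = 1/6 ⇔ 1 = 1/6
¬y = ¬1/6 = 0
((x · y) ⇔ (x ⇔ y)) + ¬y = 1/6 + 0 = 1/6
No assignment yields a value below 1/6, so this is the minimum.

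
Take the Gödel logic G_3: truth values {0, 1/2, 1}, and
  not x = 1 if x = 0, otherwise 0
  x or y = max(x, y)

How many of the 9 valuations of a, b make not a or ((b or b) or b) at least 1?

a = 0, b = 0 ↦ 1  ≥
a = 0, b = 1/2 ↦ 1  ≥
a = 0, b = 1 ↦ 1  ≥
a = 1/2, b = 0 ↦ 0  <
a = 1/2, b = 1/2 ↦ 1/2  <
a = 1/2, b = 1 ↦ 1  ≥
a = 1, b = 0 ↦ 0  <
a = 1, b = 1/2 ↦ 1/2  <
a = 1, b = 1 ↦ 1  ≥
So 5 of the 9 assignments meet the threshold.

5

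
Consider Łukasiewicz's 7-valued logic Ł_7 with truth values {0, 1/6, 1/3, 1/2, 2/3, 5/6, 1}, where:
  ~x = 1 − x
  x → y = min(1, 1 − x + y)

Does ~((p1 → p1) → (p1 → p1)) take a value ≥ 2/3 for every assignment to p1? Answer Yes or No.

Counterexample: take p1 = 0.
p1 → p1 = 0 → 0 = 1
p1 → p1 = 0 → 0 = 1
(p1 → p1) → (p1 → p1) = 1 → 1 = 1
~((p1 → p1) → (p1 → p1)) = ~1 = 0
This gives 0, which is below 2/3.

No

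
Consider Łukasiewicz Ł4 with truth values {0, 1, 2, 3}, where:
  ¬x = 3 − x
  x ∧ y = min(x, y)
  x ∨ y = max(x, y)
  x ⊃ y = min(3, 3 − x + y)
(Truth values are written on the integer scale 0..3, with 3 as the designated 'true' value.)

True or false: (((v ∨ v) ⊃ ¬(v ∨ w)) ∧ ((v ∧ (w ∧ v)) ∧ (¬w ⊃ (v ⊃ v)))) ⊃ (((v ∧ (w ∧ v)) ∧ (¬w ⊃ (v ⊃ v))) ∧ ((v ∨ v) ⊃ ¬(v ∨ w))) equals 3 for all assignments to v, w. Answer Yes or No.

v = 0, w = 0 ↦ 3
v = 0, w = 1 ↦ 3
v = 0, w = 2 ↦ 3
v = 0, w = 3 ↦ 3
v = 1, w = 0 ↦ 3
v = 1, w = 1 ↦ 3
v = 1, w = 2 ↦ 3
v = 1, w = 3 ↦ 3
v = 2, w = 0 ↦ 3
v = 2, w = 1 ↦ 3
v = 2, w = 2 ↦ 3
v = 2, w = 3 ↦ 3
v = 3, w = 0 ↦ 3
v = 3, w = 1 ↦ 3
v = 3, w = 2 ↦ 3
v = 3, w = 3 ↦ 3
Every assignment gives a value ≥ 3.

Yes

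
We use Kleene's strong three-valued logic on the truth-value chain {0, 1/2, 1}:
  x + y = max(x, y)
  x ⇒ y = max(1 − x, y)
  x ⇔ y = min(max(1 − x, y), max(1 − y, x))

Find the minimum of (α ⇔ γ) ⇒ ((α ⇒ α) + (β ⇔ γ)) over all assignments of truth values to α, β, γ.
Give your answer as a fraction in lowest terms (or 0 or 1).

1/2

Take α = 1/2, β = 0, γ = 1/2:
α ⇔ γ = 1/2 ⇔ 1/2 = 1/2
α ⇒ α = 1/2 ⇒ 1/2 = 1/2
β ⇔ γ = 0 ⇔ 1/2 = 1/2
(α ⇒ α) + (β ⇔ γ) = 1/2 + 1/2 = 1/2
(α ⇔ γ) ⇒ ((α ⇒ α) + (β ⇔ γ)) = 1/2 ⇒ 1/2 = 1/2
No assignment yields a value below 1/2, so this is the minimum.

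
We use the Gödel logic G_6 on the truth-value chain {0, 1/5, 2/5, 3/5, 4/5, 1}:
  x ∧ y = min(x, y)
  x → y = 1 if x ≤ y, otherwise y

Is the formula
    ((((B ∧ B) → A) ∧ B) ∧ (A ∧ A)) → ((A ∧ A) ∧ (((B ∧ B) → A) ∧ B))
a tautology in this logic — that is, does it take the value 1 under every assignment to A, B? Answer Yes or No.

Yes

At A = 1, B = 1/5, for instance:
B ∧ B = 1/5 ∧ 1/5 = 1/5
(B ∧ B) → A = 1/5 → 1 = 1
((B ∧ B) → A) ∧ B = 1 ∧ 1/5 = 1/5
A ∧ A = 1 ∧ 1 = 1
(((B ∧ B) → A) ∧ B) ∧ (A ∧ A) = 1/5 ∧ 1 = 1/5
(A ∧ A) ∧ (((B ∧ B) → A) ∧ B) = 1 ∧ 1/5 = 1/5
((((B ∧ B) → A) ∧ B) ∧ (A ∧ A)) → ((A ∧ A) ∧ (((B ∧ B) → A) ∧ B)) = 1/5 → 1/5 = 1
and checking the remaining 35 assignments likewise gives ≥ 1 in every case.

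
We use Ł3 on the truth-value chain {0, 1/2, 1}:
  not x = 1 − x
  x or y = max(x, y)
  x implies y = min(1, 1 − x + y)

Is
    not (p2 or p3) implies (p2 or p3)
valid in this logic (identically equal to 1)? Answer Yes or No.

Counterexample: take p2 = 0, p3 = 0.
p2 or p3 = 0 or 0 = 0
not (p2 or p3) = not 0 = 1
p2 or p3 = 0 or 0 = 0
not (p2 or p3) implies (p2 or p3) = 1 implies 0 = 0
This gives 0 ≠ 1.

No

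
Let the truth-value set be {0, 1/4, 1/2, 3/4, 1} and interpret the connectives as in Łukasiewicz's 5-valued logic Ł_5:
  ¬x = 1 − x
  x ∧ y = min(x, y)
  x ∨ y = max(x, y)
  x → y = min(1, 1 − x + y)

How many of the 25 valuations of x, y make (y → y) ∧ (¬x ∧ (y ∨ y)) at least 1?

value 1: 1 assignment (counts)
value 3/4: 3 assignments
value 1/2: 5 assignments
value 1/4: 7 assignments
value 0: 9 assignments
So 1 of the 25 assignments meets the threshold.

1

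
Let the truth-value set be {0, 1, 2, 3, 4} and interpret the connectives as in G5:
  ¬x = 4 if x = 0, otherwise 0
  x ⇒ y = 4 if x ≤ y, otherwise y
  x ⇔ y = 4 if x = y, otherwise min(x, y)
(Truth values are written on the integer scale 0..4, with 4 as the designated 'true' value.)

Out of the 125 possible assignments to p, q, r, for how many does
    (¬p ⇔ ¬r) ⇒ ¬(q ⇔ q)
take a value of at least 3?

value 4: 40 assignments (counts)
value 0: 85 assignments
So 40 of the 125 assignments meet the threshold.

40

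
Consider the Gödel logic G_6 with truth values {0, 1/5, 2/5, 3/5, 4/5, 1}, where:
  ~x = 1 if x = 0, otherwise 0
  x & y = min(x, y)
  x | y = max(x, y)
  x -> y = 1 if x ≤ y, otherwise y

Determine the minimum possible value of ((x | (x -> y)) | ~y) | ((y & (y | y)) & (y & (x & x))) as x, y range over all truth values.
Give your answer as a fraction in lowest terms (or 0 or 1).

2/5

Take x = 2/5, y = 1/5:
x -> y = 2/5 -> 1/5 = 1/5
x | (x -> y) = 2/5 | 1/5 = 2/5
~y = ~1/5 = 0
(x | (x -> y)) | ~y = 2/5 | 0 = 2/5
y | y = 1/5 | 1/5 = 1/5
y & (y | y) = 1/5 & 1/5 = 1/5
x & x = 2/5 & 2/5 = 2/5
y & (x & x) = 1/5 & 2/5 = 1/5
(y & (y | y)) & (y & (x & x)) = 1/5 & 1/5 = 1/5
((x | (x -> y)) | ~y) | ((y & (y | y)) & (y & (x & x))) = 2/5 | 1/5 = 2/5
No assignment yields a value below 2/5, so this is the minimum.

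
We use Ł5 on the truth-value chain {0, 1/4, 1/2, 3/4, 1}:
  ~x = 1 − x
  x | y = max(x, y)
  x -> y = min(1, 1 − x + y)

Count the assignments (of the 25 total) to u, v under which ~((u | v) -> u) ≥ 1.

1

value 1: 1 assignment (counts)
value 3/4: 2 assignments
value 1/2: 3 assignments
value 1/4: 4 assignments
value 0: 15 assignments
So 1 of the 25 assignments meets the threshold.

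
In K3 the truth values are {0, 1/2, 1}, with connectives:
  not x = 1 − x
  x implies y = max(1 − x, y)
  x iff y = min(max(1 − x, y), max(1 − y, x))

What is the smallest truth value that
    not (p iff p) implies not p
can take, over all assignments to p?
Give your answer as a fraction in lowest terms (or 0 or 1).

Take p = 1/2:
p iff p = 1/2 iff 1/2 = 1/2
not (p iff p) = not 1/2 = 1/2
not p = not 1/2 = 1/2
not (p iff p) implies not p = 1/2 implies 1/2 = 1/2
No assignment yields a value below 1/2, so this is the minimum.

1/2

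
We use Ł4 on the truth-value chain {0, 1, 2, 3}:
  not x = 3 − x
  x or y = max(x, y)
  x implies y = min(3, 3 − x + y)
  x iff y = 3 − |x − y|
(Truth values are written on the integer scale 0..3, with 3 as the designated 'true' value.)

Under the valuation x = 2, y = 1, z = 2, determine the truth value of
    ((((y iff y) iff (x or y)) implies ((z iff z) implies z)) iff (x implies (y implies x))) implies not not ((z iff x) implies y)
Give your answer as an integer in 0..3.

1

y iff y = 1 iff 1 = 3
x or y = 2 or 1 = 2
(y iff y) iff (x or y) = 3 iff 2 = 2
z iff z = 2 iff 2 = 3
(z iff z) implies z = 3 implies 2 = 2
((y iff y) iff (x or y)) implies ((z iff z) implies z) = 2 implies 2 = 3
y implies x = 1 implies 2 = 3
x implies (y implies x) = 2 implies 3 = 3
(((y iff y) iff (x or y)) implies ((z iff z) implies z)) iff (x implies (y implies x)) = 3 iff 3 = 3
z iff x = 2 iff 2 = 3
(z iff x) implies y = 3 implies 1 = 1
not ((z iff x) implies y) = not 1 = 2
not not ((z iff x) implies y) = not 2 = 1
((((y iff y) iff (x or y)) implies ((z iff z) implies z)) iff (x implies (y implies x))) implies not not ((z iff x) implies y) = 3 implies 1 = 1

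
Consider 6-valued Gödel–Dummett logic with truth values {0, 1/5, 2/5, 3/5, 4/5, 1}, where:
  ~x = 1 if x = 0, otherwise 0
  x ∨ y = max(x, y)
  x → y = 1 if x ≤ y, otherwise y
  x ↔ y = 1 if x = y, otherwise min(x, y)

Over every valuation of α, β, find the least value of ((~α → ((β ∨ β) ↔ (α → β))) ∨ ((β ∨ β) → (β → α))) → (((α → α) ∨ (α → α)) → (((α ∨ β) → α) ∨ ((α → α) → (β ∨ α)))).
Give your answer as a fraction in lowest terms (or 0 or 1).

Take α = 1/5, β = 2/5:
~α = ~1/5 = 0
β ∨ β = 2/5 ∨ 2/5 = 2/5
α → β = 1/5 → 2/5 = 1
(β ∨ β) ↔ (α → β) = 2/5 ↔ 1 = 2/5
~α → ((β ∨ β) ↔ (α → β)) = 0 → 2/5 = 1
β ∨ β = 2/5 ∨ 2/5 = 2/5
β → α = 2/5 → 1/5 = 1/5
(β ∨ β) → (β → α) = 2/5 → 1/5 = 1/5
(~α → ((β ∨ β) ↔ (α → β))) ∨ ((β ∨ β) → (β → α)) = 1 ∨ 1/5 = 1
α → α = 1/5 → 1/5 = 1
α → α = 1/5 → 1/5 = 1
(α → α) ∨ (α → α) = 1 ∨ 1 = 1
α ∨ β = 1/5 ∨ 2/5 = 2/5
(α ∨ β) → α = 2/5 → 1/5 = 1/5
α → α = 1/5 → 1/5 = 1
β ∨ α = 2/5 ∨ 1/5 = 2/5
(α → α) → (β ∨ α) = 1 → 2/5 = 2/5
((α ∨ β) → α) ∨ ((α → α) → (β ∨ α)) = 1/5 ∨ 2/5 = 2/5
((α → α) ∨ (α → α)) → (((α ∨ β) → α) ∨ ((α → α) → (β ∨ α))) = 1 → 2/5 = 2/5
((~α → ((β ∨ β) ↔ (α → β))) ∨ ((β ∨ β) → (β → α))) → (((α → α) ∨ (α → α)) → (((α ∨ β) → α) ∨ ((α → α) → (β ∨ α)))) = 1 → 2/5 = 2/5
No assignment yields a value below 2/5, so this is the minimum.

2/5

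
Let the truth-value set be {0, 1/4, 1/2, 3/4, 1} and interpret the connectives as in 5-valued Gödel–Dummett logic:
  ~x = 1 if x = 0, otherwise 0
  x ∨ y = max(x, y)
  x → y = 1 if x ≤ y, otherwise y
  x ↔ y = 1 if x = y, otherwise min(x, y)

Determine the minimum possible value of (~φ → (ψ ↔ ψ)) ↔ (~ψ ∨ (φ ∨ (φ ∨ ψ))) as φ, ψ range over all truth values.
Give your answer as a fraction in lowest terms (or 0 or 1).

Take φ = 0, ψ = 1/4:
~φ = ~0 = 1
ψ ↔ ψ = 1/4 ↔ 1/4 = 1
~φ → (ψ ↔ ψ) = 1 → 1 = 1
~ψ = ~1/4 = 0
φ ∨ ψ = 0 ∨ 1/4 = 1/4
φ ∨ (φ ∨ ψ) = 0 ∨ 1/4 = 1/4
~ψ ∨ (φ ∨ (φ ∨ ψ)) = 0 ∨ 1/4 = 1/4
(~φ → (ψ ↔ ψ)) ↔ (~ψ ∨ (φ ∨ (φ ∨ ψ))) = 1 ↔ 1/4 = 1/4
No assignment yields a value below 1/4, so this is the minimum.

1/4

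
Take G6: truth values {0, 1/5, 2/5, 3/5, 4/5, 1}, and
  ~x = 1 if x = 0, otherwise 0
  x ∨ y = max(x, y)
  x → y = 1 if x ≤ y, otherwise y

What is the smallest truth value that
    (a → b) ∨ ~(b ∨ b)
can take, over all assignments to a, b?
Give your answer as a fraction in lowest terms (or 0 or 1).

Take a = 2/5, b = 1/5:
a → b = 2/5 → 1/5 = 1/5
b ∨ b = 1/5 ∨ 1/5 = 1/5
~(b ∨ b) = ~1/5 = 0
(a → b) ∨ ~(b ∨ b) = 1/5 ∨ 0 = 1/5
No assignment yields a value below 1/5, so this is the minimum.

1/5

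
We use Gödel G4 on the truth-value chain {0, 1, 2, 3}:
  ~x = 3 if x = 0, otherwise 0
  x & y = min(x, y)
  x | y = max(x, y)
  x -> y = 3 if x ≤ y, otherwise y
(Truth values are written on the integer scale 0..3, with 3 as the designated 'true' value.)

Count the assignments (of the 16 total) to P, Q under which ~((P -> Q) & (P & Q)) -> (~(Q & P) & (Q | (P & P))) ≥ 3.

P = 0, Q = 0 ↦ 0  <
P = 0, Q = 1 ↦ 1  <
P = 0, Q = 2 ↦ 2  <
P = 0, Q = 3 ↦ 3  ≥
P = 1, Q = 0 ↦ 1  <
P = 1, Q = 1 ↦ 3  ≥
P = 1, Q = 2 ↦ 3  ≥
P = 1, Q = 3 ↦ 3  ≥
P = 2, Q = 0 ↦ 2  <
P = 2, Q = 1 ↦ 3  ≥
P = 2, Q = 2 ↦ 3  ≥
P = 2, Q = 3 ↦ 3  ≥
P = 3, Q = 0 ↦ 3  ≥
P = 3, Q = 1 ↦ 3  ≥
P = 3, Q = 2 ↦ 3  ≥
P = 3, Q = 3 ↦ 3  ≥
So 11 of the 16 assignments meet the threshold.

11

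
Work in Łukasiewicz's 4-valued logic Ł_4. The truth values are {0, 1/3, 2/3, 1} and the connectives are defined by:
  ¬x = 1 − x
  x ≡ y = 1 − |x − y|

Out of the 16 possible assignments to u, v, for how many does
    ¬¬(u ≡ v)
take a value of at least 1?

4

u = 0, v = 0 ↦ 1  ≥
u = 0, v = 1/3 ↦ 2/3  <
u = 0, v = 2/3 ↦ 1/3  <
u = 0, v = 1 ↦ 0  <
u = 1/3, v = 0 ↦ 2/3  <
u = 1/3, v = 1/3 ↦ 1  ≥
u = 1/3, v = 2/3 ↦ 2/3  <
u = 1/3, v = 1 ↦ 1/3  <
u = 2/3, v = 0 ↦ 1/3  <
u = 2/3, v = 1/3 ↦ 2/3  <
u = 2/3, v = 2/3 ↦ 1  ≥
u = 2/3, v = 1 ↦ 2/3  <
u = 1, v = 0 ↦ 0  <
u = 1, v = 1/3 ↦ 1/3  <
u = 1, v = 2/3 ↦ 2/3  <
u = 1, v = 1 ↦ 1  ≥
So 4 of the 16 assignments meet the threshold.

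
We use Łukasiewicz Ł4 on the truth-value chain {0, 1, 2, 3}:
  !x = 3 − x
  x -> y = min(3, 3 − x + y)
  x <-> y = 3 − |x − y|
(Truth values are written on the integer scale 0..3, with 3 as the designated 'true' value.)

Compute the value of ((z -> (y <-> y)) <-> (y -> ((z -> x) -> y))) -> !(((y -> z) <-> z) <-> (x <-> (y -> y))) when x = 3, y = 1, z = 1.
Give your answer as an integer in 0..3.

2

y <-> y = 1 <-> 1 = 3
z -> (y <-> y) = 1 -> 3 = 3
z -> x = 1 -> 3 = 3
(z -> x) -> y = 3 -> 1 = 1
y -> ((z -> x) -> y) = 1 -> 1 = 3
(z -> (y <-> y)) <-> (y -> ((z -> x) -> y)) = 3 <-> 3 = 3
y -> z = 1 -> 1 = 3
(y -> z) <-> z = 3 <-> 1 = 1
y -> y = 1 -> 1 = 3
x <-> (y -> y) = 3 <-> 3 = 3
((y -> z) <-> z) <-> (x <-> (y -> y)) = 1 <-> 3 = 1
!(((y -> z) <-> z) <-> (x <-> (y -> y))) = !1 = 2
((z -> (y <-> y)) <-> (y -> ((z -> x) -> y))) -> !(((y -> z) <-> z) <-> (x <-> (y -> y))) = 3 -> 2 = 2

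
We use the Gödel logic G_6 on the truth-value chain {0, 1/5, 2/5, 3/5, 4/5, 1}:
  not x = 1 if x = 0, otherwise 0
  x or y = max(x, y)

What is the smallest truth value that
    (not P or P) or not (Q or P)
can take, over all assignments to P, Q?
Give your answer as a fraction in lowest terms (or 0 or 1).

Take P = 1/5, Q = 0:
not P = not 1/5 = 0
not P or P = 0 or 1/5 = 1/5
Q or P = 0 or 1/5 = 1/5
not (Q or P) = not 1/5 = 0
(not P or P) or not (Q or P) = 1/5 or 0 = 1/5
No assignment yields a value below 1/5, so this is the minimum.

1/5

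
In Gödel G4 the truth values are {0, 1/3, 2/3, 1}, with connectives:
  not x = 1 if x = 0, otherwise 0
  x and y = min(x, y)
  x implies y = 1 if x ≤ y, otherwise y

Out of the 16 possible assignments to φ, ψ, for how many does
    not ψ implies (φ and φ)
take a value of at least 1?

13

φ = 0, ψ = 0 ↦ 0  <
φ = 0, ψ = 1/3 ↦ 1  ≥
φ = 0, ψ = 2/3 ↦ 1  ≥
φ = 0, ψ = 1 ↦ 1  ≥
φ = 1/3, ψ = 0 ↦ 1/3  <
φ = 1/3, ψ = 1/3 ↦ 1  ≥
φ = 1/3, ψ = 2/3 ↦ 1  ≥
φ = 1/3, ψ = 1 ↦ 1  ≥
φ = 2/3, ψ = 0 ↦ 2/3  <
φ = 2/3, ψ = 1/3 ↦ 1  ≥
φ = 2/3, ψ = 2/3 ↦ 1  ≥
φ = 2/3, ψ = 1 ↦ 1  ≥
φ = 1, ψ = 0 ↦ 1  ≥
φ = 1, ψ = 1/3 ↦ 1  ≥
φ = 1, ψ = 2/3 ↦ 1  ≥
φ = 1, ψ = 1 ↦ 1  ≥
So 13 of the 16 assignments meet the threshold.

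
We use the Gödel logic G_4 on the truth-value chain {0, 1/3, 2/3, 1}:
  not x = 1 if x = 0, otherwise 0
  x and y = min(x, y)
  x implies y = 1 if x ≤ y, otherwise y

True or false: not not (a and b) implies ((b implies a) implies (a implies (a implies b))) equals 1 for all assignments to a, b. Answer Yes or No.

No

Counterexample: take a = 2/3, b = 1/3.
a and b = 2/3 and 1/3 = 1/3
not (a and b) = not 1/3 = 0
not not (a and b) = not 0 = 1
b implies a = 1/3 implies 2/3 = 1
a implies b = 2/3 implies 1/3 = 1/3
a implies (a implies b) = 2/3 implies 1/3 = 1/3
(b implies a) implies (a implies (a implies b)) = 1 implies 1/3 = 1/3
not not (a and b) implies ((b implies a) implies (a implies (a implies b))) = 1 implies 1/3 = 1/3
This gives 1/3 ≠ 1.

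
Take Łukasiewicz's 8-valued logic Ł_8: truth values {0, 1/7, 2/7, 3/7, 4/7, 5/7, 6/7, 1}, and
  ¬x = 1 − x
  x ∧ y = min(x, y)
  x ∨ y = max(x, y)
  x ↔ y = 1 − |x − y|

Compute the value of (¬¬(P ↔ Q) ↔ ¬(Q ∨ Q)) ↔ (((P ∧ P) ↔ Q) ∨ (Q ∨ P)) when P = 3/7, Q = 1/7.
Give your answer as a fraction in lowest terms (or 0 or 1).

6/7

P ↔ Q = 3/7 ↔ 1/7 = 5/7
¬(P ↔ Q) = ¬5/7 = 2/7
¬¬(P ↔ Q) = ¬2/7 = 5/7
Q ∨ Q = 1/7 ∨ 1/7 = 1/7
¬(Q ∨ Q) = ¬1/7 = 6/7
¬¬(P ↔ Q) ↔ ¬(Q ∨ Q) = 5/7 ↔ 6/7 = 6/7
P ∧ P = 3/7 ∧ 3/7 = 3/7
(P ∧ P) ↔ Q = 3/7 ↔ 1/7 = 5/7
Q ∨ P = 1/7 ∨ 3/7 = 3/7
((P ∧ P) ↔ Q) ∨ (Q ∨ P) = 5/7 ∨ 3/7 = 5/7
(¬¬(P ↔ Q) ↔ ¬(Q ∨ Q)) ↔ (((P ∧ P) ↔ Q) ∨ (Q ∨ P)) = 6/7 ↔ 5/7 = 6/7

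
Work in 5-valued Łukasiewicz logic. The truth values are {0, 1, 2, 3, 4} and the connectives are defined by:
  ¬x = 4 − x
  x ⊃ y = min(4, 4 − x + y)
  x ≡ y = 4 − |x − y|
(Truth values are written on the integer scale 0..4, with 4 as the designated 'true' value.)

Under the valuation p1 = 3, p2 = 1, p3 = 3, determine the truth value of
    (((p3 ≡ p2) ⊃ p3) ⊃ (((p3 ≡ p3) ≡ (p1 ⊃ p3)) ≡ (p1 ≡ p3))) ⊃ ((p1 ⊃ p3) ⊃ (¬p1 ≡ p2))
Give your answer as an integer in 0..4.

4

p3 ≡ p2 = 3 ≡ 1 = 2
(p3 ≡ p2) ⊃ p3 = 2 ⊃ 3 = 4
p3 ≡ p3 = 3 ≡ 3 = 4
p1 ⊃ p3 = 3 ⊃ 3 = 4
(p3 ≡ p3) ≡ (p1 ⊃ p3) = 4 ≡ 4 = 4
p1 ≡ p3 = 3 ≡ 3 = 4
((p3 ≡ p3) ≡ (p1 ⊃ p3)) ≡ (p1 ≡ p3) = 4 ≡ 4 = 4
((p3 ≡ p2) ⊃ p3) ⊃ (((p3 ≡ p3) ≡ (p1 ⊃ p3)) ≡ (p1 ≡ p3)) = 4 ⊃ 4 = 4
p1 ⊃ p3 = 3 ⊃ 3 = 4
¬p1 = ¬3 = 1
¬p1 ≡ p2 = 1 ≡ 1 = 4
(p1 ⊃ p3) ⊃ (¬p1 ≡ p2) = 4 ⊃ 4 = 4
(((p3 ≡ p2) ⊃ p3) ⊃ (((p3 ≡ p3) ≡ (p1 ⊃ p3)) ≡ (p1 ≡ p3))) ⊃ ((p1 ⊃ p3) ⊃ (¬p1 ≡ p2)) = 4 ⊃ 4 = 4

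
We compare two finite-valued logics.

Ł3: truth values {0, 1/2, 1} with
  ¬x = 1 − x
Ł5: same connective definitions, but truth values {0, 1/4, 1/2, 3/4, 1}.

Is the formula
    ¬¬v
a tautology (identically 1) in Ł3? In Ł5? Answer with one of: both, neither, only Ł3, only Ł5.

neither

In Ł3: at v = 0 the value is 0 — not a tautology.
In Ł5: at v = 0 the value is 0 — not a tautology.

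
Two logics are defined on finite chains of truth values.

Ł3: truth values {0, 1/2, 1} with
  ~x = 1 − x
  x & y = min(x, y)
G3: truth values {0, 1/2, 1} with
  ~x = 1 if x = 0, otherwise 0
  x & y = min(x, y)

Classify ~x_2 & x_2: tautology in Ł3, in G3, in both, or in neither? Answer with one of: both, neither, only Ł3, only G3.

In Ł3: at x_2 = 0 the value is 0 — not a tautology.
In G3: at x_2 = 0 the value is 0 — not a tautology.

neither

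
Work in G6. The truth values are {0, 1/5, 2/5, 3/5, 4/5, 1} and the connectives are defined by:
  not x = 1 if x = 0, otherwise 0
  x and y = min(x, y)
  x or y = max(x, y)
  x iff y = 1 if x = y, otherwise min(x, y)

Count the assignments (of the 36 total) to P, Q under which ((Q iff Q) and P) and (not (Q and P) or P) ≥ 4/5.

value 1: 6 assignments (counts)
value 4/5: 6 assignments (counts)
value 3/5: 6 assignments
value 2/5: 6 assignments
value 1/5: 6 assignments
value 0: 6 assignments
So 12 of the 36 assignments meet the threshold.

12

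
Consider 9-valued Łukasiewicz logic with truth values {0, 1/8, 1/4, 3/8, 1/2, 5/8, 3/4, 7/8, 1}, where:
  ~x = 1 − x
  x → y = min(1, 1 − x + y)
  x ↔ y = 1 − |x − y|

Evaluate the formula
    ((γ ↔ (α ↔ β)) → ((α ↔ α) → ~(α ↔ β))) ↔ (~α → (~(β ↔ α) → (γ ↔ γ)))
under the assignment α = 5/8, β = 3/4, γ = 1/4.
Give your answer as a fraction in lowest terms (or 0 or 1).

α ↔ β = 5/8 ↔ 3/4 = 7/8
γ ↔ (α ↔ β) = 1/4 ↔ 7/8 = 3/8
α ↔ α = 5/8 ↔ 5/8 = 1
α ↔ β = 5/8 ↔ 3/4 = 7/8
~(α ↔ β) = ~7/8 = 1/8
(α ↔ α) → ~(α ↔ β) = 1 → 1/8 = 1/8
(γ ↔ (α ↔ β)) → ((α ↔ α) → ~(α ↔ β)) = 3/8 → 1/8 = 3/4
~α = ~5/8 = 3/8
β ↔ α = 3/4 ↔ 5/8 = 7/8
~(β ↔ α) = ~7/8 = 1/8
γ ↔ γ = 1/4 ↔ 1/4 = 1
~(β ↔ α) → (γ ↔ γ) = 1/8 → 1 = 1
~α → (~(β ↔ α) → (γ ↔ γ)) = 3/8 → 1 = 1
((γ ↔ (α ↔ β)) → ((α ↔ α) → ~(α ↔ β))) ↔ (~α → (~(β ↔ α) → (γ ↔ γ))) = 3/4 ↔ 1 = 3/4

3/4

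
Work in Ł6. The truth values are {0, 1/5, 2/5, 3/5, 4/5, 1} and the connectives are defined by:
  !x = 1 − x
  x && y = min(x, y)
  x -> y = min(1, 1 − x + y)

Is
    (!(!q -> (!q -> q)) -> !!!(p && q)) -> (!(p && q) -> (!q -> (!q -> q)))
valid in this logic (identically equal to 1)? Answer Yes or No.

Counterexample: take p = 0, q = 0.
!q = !0 = 1
!q = !0 = 1
!q -> q = 1 -> 0 = 0
!q -> (!q -> q) = 1 -> 0 = 0
!(!q -> (!q -> q)) = !0 = 1
p && q = 0 && 0 = 0
!(p && q) = !0 = 1
!!(p && q) = !1 = 0
!!!(p && q) = !0 = 1
!(!q -> (!q -> q)) -> !!!(p && q) = 1 -> 1 = 1
p && q = 0 && 0 = 0
!(p && q) = !0 = 1
!q = !0 = 1
!q = !0 = 1
!q -> q = 1 -> 0 = 0
!q -> (!q -> q) = 1 -> 0 = 0
!(p && q) -> (!q -> (!q -> q)) = 1 -> 0 = 0
(!(!q -> (!q -> q)) -> !!!(p && q)) -> (!(p && q) -> (!q -> (!q -> q))) = 1 -> 0 = 0
This gives 0 ≠ 1.

No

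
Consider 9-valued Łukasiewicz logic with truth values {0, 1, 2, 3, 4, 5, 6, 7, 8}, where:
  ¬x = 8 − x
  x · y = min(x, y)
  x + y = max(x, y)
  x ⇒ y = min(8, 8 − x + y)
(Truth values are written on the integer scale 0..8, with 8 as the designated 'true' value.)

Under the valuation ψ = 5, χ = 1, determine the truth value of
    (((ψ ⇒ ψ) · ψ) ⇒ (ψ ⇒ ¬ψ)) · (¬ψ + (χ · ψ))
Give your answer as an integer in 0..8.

ψ ⇒ ψ = 5 ⇒ 5 = 8
(ψ ⇒ ψ) · ψ = 8 · 5 = 5
¬ψ = ¬5 = 3
ψ ⇒ ¬ψ = 5 ⇒ 3 = 6
((ψ ⇒ ψ) · ψ) ⇒ (ψ ⇒ ¬ψ) = 5 ⇒ 6 = 8
¬ψ = ¬5 = 3
χ · ψ = 1 · 5 = 1
¬ψ + (χ · ψ) = 3 + 1 = 3
(((ψ ⇒ ψ) · ψ) ⇒ (ψ ⇒ ¬ψ)) · (¬ψ + (χ · ψ)) = 8 · 3 = 3

3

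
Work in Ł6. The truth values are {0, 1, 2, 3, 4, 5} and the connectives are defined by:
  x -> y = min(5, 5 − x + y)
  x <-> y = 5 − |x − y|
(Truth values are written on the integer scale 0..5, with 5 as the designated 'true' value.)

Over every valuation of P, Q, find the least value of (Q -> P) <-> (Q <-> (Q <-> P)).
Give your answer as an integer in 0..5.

0

Take P = 0, Q = 0:
Q -> P = 0 -> 0 = 5
Q <-> P = 0 <-> 0 = 5
Q <-> (Q <-> P) = 0 <-> 5 = 0
(Q -> P) <-> (Q <-> (Q <-> P)) = 5 <-> 0 = 0
No assignment yields a value below 0, so this is the minimum.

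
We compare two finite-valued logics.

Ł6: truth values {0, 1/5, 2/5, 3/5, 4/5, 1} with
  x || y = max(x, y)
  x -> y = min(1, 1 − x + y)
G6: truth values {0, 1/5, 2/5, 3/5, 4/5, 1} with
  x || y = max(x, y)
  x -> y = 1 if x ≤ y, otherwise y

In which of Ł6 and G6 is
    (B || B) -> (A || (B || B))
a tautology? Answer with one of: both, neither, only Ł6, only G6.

both

In Ł6: every assignment gives 1 — tautology.
In G6: every assignment gives 1 — tautology.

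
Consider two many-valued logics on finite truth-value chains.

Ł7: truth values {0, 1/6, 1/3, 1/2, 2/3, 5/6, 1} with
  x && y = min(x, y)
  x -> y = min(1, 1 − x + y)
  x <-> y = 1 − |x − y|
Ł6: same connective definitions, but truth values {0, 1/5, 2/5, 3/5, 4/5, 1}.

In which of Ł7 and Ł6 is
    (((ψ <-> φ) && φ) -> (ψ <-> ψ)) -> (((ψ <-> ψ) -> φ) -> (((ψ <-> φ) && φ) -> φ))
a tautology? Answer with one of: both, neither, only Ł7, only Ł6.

both

In Ł7: every assignment gives 1 — tautology.
In Ł6: every assignment gives 1 — tautology.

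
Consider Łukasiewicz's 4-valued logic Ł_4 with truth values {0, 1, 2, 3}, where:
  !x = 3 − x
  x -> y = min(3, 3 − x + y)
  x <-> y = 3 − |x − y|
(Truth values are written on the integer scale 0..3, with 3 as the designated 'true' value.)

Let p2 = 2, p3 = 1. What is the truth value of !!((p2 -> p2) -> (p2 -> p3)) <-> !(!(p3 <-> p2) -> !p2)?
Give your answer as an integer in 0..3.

p2 -> p2 = 2 -> 2 = 3
p2 -> p3 = 2 -> 1 = 2
(p2 -> p2) -> (p2 -> p3) = 3 -> 2 = 2
!((p2 -> p2) -> (p2 -> p3)) = !2 = 1
!!((p2 -> p2) -> (p2 -> p3)) = !1 = 2
p3 <-> p2 = 1 <-> 2 = 2
!(p3 <-> p2) = !2 = 1
!p2 = !2 = 1
!(p3 <-> p2) -> !p2 = 1 -> 1 = 3
!(!(p3 <-> p2) -> !p2) = !3 = 0
!!((p2 -> p2) -> (p2 -> p3)) <-> !(!(p3 <-> p2) -> !p2) = 2 <-> 0 = 1

1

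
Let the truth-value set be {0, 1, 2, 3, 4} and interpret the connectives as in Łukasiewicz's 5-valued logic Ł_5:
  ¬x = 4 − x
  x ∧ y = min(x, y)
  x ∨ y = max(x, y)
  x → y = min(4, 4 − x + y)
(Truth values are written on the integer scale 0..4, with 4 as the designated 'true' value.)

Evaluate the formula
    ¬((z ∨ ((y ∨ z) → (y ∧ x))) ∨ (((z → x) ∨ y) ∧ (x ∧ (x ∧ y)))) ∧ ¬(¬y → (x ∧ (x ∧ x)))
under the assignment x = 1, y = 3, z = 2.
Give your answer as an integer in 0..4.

0

y ∨ z = 3 ∨ 2 = 3
y ∧ x = 3 ∧ 1 = 1
(y ∨ z) → (y ∧ x) = 3 → 1 = 2
z ∨ ((y ∨ z) → (y ∧ x)) = 2 ∨ 2 = 2
z → x = 2 → 1 = 3
(z → x) ∨ y = 3 ∨ 3 = 3
x ∧ y = 1 ∧ 3 = 1
x ∧ (x ∧ y) = 1 ∧ 1 = 1
((z → x) ∨ y) ∧ (x ∧ (x ∧ y)) = 3 ∧ 1 = 1
(z ∨ ((y ∨ z) → (y ∧ x))) ∨ (((z → x) ∨ y) ∧ (x ∧ (x ∧ y))) = 2 ∨ 1 = 2
¬((z ∨ ((y ∨ z) → (y ∧ x))) ∨ (((z → x) ∨ y) ∧ (x ∧ (x ∧ y)))) = ¬2 = 2
¬y = ¬3 = 1
x ∧ x = 1 ∧ 1 = 1
x ∧ (x ∧ x) = 1 ∧ 1 = 1
¬y → (x ∧ (x ∧ x)) = 1 → 1 = 4
¬(¬y → (x ∧ (x ∧ x))) = ¬4 = 0
¬((z ∨ ((y ∨ z) → (y ∧ x))) ∨ (((z → x) ∨ y) ∧ (x ∧ (x ∧ y)))) ∧ ¬(¬y → (x ∧ (x ∧ x))) = 2 ∧ 0 = 0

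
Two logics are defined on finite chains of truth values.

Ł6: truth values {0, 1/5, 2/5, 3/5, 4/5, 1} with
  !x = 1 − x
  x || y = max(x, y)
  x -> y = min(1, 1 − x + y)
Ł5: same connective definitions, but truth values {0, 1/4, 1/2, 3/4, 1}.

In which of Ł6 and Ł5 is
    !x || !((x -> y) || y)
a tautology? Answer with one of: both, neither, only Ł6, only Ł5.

In Ł6: at x = 1/5, y = 0 the value is 4/5 — not a tautology.
In Ł5: at x = 1/4, y = 0 the value is 3/4 — not a tautology.

neither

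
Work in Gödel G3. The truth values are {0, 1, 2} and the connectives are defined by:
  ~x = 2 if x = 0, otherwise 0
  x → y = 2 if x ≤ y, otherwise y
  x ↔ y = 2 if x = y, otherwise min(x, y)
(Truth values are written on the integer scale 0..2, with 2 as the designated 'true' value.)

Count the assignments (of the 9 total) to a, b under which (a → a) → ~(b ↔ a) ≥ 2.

a = 0, b = 0 ↦ 0  <
a = 0, b = 1 ↦ 2  ≥
a = 0, b = 2 ↦ 2  ≥
a = 1, b = 0 ↦ 2  ≥
a = 1, b = 1 ↦ 0  <
a = 1, b = 2 ↦ 0  <
a = 2, b = 0 ↦ 2  ≥
a = 2, b = 1 ↦ 0  <
a = 2, b = 2 ↦ 0  <
So 4 of the 9 assignments meet the threshold.

4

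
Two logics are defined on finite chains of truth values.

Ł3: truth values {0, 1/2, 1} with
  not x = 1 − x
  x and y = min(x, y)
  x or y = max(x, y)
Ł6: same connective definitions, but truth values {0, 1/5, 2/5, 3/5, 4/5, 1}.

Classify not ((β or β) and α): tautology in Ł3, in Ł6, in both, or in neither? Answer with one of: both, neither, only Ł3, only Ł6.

In Ł3: at α = 1/2, β = 1/2 the value is 1/2 — not a tautology.
In Ł6: at α = 1/5, β = 1/5 the value is 4/5 — not a tautology.

neither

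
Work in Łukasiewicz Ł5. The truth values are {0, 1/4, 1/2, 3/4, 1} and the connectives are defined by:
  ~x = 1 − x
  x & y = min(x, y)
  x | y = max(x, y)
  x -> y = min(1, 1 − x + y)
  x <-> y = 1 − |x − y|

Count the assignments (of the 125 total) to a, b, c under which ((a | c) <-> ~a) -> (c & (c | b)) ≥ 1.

value 1: 80 assignments (counts)
value 3/4: 20 assignments
value 1/2: 15 assignments
value 1/4: 5 assignments
value 0: 5 assignments
So 80 of the 125 assignments meet the threshold.

80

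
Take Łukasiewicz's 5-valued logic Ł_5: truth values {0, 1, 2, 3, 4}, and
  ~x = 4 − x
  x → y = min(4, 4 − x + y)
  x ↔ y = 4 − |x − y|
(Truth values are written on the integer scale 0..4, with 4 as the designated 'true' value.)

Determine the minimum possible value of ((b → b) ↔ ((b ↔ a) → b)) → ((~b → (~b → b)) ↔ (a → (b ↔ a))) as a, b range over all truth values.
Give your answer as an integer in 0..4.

2

Take a = 2, b = 0:
b → b = 0 → 0 = 4
b ↔ a = 0 ↔ 2 = 2
(b ↔ a) → b = 2 → 0 = 2
(b → b) ↔ ((b ↔ a) → b) = 4 ↔ 2 = 2
~b = ~0 = 4
~b = ~0 = 4
~b → b = 4 → 0 = 0
~b → (~b → b) = 4 → 0 = 0
b ↔ a = 0 ↔ 2 = 2
a → (b ↔ a) = 2 → 2 = 4
(~b → (~b → b)) ↔ (a → (b ↔ a)) = 0 ↔ 4 = 0
((b → b) ↔ ((b ↔ a) → b)) → ((~b → (~b → b)) ↔ (a → (b ↔ a))) = 2 → 0 = 2
No assignment yields a value below 2, so this is the minimum.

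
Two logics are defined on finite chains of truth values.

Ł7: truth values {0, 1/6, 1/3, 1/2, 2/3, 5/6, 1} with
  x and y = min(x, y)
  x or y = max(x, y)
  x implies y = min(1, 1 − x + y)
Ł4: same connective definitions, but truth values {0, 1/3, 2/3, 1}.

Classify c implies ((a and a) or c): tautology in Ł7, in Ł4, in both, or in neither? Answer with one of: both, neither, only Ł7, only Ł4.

In Ł7: every assignment gives 1 — tautology.
In Ł4: every assignment gives 1 — tautology.

both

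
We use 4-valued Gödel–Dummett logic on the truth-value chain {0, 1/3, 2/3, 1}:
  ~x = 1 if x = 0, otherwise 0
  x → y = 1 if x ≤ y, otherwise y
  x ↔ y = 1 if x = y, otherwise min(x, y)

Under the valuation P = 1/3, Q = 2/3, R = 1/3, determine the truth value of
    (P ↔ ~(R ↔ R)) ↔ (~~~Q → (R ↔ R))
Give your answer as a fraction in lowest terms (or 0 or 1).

R ↔ R = 1/3 ↔ 1/3 = 1
~(R ↔ R) = ~1 = 0
P ↔ ~(R ↔ R) = 1/3 ↔ 0 = 0
~Q = ~2/3 = 0
~~Q = ~0 = 1
~~~Q = ~1 = 0
R ↔ R = 1/3 ↔ 1/3 = 1
~~~Q → (R ↔ R) = 0 → 1 = 1
(P ↔ ~(R ↔ R)) ↔ (~~~Q → (R ↔ R)) = 0 ↔ 1 = 0

0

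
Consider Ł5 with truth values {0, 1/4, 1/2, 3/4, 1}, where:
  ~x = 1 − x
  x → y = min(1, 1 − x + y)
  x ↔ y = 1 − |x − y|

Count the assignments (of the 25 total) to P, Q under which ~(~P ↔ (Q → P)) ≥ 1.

6

value 1: 6 assignments (counts)
value 3/4: 5 assignments
value 1/2: 6 assignments
value 1/4: 5 assignments
value 0: 3 assignments
So 6 of the 25 assignments meet the threshold.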